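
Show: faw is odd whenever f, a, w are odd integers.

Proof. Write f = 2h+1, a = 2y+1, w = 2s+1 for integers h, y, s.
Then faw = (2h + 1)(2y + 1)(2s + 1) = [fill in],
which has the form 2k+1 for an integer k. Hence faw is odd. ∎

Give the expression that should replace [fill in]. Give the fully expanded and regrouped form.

Expanding: (2h + 1)(2y + 1)(2s + 1) = 8hsy + 4hs + 4hy + 2h + 4sy + 2s + 2y + 1.
Every term except the constant is even, so this is 2(4hsy + 2hs + 2hy + h + 2sy + s + y) + 1,
and 4hsy + 2hs + 2hy + h + 2sy + s + y ∈ ℤ gives the required form.

2(4hsy + 2hs + 2hy + h + 2sy + s + y) + 1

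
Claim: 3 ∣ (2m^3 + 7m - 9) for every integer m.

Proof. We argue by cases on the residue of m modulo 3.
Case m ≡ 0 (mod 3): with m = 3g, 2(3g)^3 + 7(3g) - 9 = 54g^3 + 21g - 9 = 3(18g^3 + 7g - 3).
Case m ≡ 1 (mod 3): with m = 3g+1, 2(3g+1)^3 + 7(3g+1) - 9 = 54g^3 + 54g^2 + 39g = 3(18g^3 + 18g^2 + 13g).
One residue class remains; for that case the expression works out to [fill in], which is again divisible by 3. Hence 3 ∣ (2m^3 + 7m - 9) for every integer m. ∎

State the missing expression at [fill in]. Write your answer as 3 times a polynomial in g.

Only m ≡ 2 (mod 3) is unaccounted for. Put m = 3g+2:
2(3g+2)^3 + 7(3g+2) - 9 expands to 54g^3 + 108g^2 + 93g + 21,
and factoring out 3 leaves 3(18g^3 + 36g^2 + 31g + 7).

3(18g^3 + 36g^2 + 31g + 7)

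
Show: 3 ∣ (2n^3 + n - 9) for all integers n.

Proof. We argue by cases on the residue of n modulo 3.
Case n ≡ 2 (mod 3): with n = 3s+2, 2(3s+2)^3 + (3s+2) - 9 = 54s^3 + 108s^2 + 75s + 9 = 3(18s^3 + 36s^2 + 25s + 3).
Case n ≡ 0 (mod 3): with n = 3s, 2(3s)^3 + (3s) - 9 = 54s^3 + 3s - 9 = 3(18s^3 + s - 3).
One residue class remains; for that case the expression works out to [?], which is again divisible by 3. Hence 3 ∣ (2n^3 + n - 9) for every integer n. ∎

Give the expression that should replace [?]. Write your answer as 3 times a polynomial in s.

3(18s^3 + 18s^2 + 7s - 2)

Only n ≡ 1 (mod 3) is unaccounted for. Put n = 3s+1:
2(3s+1)^3 + (3s+1) - 9 expands to 54s^3 + 54s^2 + 21s - 6,
and factoring out 3 leaves 3(18s^3 + 18s^2 + 7s - 2).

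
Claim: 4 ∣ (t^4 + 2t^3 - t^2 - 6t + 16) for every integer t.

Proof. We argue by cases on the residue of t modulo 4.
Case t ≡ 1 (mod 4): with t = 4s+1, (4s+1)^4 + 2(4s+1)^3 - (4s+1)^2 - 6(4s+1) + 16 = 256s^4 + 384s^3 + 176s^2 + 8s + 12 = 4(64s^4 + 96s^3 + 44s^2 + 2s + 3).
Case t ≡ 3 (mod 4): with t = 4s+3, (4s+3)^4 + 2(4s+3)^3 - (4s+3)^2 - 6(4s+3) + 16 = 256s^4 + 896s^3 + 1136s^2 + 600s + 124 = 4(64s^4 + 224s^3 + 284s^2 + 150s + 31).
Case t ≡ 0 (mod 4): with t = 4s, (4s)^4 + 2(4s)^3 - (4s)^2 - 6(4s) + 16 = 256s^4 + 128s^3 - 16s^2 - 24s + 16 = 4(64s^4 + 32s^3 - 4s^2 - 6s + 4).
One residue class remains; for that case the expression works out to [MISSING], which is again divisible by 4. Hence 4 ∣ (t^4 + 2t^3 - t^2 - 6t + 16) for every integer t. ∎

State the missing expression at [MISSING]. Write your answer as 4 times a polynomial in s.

The residues treated are {1, 3, 0}, so the missing case is t ≡ 2 (mod 4); write t = 4s+2.
Then (4s+2)^4 + 2(4s+2)^3 - (4s+2)^2 - 6(4s+2) + 16 = 256s^4 + 640s^3 + 560s^2 + 184s + 32 = 4(64s^4 + 160s^3 + 140s^2 + 46s + 8).

4(64s^4 + 160s^3 + 140s^2 + 46s + 8)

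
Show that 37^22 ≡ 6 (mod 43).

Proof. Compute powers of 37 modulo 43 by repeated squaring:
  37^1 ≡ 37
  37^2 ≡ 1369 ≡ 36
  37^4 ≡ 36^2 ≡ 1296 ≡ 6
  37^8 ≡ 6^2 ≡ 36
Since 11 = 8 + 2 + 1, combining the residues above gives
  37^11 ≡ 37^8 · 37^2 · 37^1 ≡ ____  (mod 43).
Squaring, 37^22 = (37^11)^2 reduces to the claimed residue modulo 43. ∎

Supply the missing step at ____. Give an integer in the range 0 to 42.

37^8 · 37^2 · 37^1 ≡ 36 · 36 · 37 = 47952.
47952 mod 43 = 7, so 37^11 ≡ 7 (mod 43).

7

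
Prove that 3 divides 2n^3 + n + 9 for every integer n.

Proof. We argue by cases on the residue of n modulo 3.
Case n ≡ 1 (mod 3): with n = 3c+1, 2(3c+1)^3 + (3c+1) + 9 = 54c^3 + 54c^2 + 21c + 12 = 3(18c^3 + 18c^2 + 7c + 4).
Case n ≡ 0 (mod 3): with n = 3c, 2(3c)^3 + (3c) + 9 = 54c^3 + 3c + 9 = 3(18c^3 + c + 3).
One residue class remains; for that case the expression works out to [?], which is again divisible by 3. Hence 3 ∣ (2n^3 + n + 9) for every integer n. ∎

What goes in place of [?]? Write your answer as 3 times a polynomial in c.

The residues treated are {1, 0}, so the missing case is n ≡ 2 (mod 3); write n = 3c+2.
Then 2(3c+2)^3 + (3c+2) + 9 = 54c^3 + 108c^2 + 75c + 27 = 3(18c^3 + 36c^2 + 25c + 9).

3(18c^3 + 36c^2 + 25c + 9)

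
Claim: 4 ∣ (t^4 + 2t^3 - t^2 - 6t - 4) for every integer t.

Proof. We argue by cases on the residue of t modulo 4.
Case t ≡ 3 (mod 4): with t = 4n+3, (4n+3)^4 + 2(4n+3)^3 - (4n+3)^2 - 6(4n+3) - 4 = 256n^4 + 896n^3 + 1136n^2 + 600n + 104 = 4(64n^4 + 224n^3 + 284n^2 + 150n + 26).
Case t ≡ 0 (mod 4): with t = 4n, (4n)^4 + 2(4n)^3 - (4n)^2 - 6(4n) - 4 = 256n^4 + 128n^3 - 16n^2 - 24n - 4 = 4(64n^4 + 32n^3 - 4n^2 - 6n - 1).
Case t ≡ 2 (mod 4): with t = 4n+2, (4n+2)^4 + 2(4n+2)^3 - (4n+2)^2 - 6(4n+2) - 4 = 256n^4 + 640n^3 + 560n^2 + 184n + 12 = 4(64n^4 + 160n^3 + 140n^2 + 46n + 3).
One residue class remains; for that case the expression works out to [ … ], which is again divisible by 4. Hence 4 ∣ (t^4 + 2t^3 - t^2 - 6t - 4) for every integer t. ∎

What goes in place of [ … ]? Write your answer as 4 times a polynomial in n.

4(64n^4 + 96n^3 + 44n^2 + 2n - 2)

Only t ≡ 1 (mod 4) is unaccounted for. Put t = 4n+1:
(4n+1)^4 + 2(4n+1)^3 - (4n+1)^2 - 6(4n+1) - 4 expands to 256n^4 + 384n^3 + 176n^2 + 8n - 8,
and factoring out 4 leaves 4(64n^4 + 96n^3 + 44n^2 + 2n - 2).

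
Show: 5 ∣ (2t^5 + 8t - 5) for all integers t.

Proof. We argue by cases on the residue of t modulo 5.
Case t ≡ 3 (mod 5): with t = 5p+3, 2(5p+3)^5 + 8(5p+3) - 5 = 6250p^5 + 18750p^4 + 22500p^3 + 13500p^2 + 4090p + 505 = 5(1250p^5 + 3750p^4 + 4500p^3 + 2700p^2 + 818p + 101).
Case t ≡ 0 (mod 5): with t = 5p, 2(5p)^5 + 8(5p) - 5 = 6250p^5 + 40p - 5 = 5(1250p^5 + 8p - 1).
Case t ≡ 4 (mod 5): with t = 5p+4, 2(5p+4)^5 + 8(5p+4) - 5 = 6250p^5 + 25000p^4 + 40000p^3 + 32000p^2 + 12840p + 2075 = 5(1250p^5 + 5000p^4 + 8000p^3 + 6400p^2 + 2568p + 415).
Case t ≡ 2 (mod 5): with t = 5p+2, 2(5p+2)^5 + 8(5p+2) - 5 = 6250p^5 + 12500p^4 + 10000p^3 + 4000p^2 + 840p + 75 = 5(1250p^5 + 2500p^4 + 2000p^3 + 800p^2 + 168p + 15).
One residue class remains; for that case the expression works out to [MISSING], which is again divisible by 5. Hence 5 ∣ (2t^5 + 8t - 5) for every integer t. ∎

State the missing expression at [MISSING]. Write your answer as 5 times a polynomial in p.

5(1250p^5 + 1250p^4 + 500p^3 + 100p^2 + 18p + 1)

Only t ≡ 1 (mod 5) is unaccounted for. Put t = 5p+1:
2(5p+1)^5 + 8(5p+1) - 5 expands to 6250p^5 + 6250p^4 + 2500p^3 + 500p^2 + 90p + 5,
and factoring out 5 leaves 5(1250p^5 + 1250p^4 + 500p^3 + 100p^2 + 18p + 1).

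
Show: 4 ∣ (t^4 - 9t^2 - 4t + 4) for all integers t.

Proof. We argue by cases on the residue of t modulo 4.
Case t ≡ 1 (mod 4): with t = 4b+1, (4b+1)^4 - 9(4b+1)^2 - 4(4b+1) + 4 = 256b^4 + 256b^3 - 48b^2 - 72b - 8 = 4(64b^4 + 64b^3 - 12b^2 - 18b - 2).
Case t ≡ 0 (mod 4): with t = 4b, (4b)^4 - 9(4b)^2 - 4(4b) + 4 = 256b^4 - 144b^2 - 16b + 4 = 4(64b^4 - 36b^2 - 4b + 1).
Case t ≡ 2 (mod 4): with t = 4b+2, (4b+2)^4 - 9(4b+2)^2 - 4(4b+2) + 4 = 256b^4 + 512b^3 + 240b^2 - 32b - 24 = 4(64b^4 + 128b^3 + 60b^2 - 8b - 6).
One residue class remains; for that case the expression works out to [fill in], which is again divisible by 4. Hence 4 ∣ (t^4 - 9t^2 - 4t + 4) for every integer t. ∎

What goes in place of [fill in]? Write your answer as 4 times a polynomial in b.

4(64b^4 + 192b^3 + 180b^2 + 50b - 2)

Only t ≡ 3 (mod 4) is unaccounted for. Put t = 4b+3:
(4b+3)^4 - 9(4b+3)^2 - 4(4b+3) + 4 expands to 256b^4 + 768b^3 + 720b^2 + 200b - 8,
and factoring out 4 leaves 4(64b^4 + 192b^3 + 180b^2 + 50b - 2).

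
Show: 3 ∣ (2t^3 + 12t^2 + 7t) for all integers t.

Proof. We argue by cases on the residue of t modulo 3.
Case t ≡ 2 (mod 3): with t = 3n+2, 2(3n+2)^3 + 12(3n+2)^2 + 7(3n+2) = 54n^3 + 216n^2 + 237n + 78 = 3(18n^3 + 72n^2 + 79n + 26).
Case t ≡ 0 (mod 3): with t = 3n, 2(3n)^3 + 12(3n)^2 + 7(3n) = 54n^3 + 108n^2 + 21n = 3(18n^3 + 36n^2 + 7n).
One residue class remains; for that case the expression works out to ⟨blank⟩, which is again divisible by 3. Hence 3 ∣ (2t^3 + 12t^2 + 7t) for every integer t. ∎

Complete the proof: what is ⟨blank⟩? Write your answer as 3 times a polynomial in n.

3(18n^3 + 54n^2 + 37n + 7)

The residues treated are {2, 0}, so the missing case is t ≡ 1 (mod 3); write t = 3n+1.
Then 2(3n+1)^3 + 12(3n+1)^2 + 7(3n+1) = 54n^3 + 162n^2 + 111n + 21 = 3(18n^3 + 54n^2 + 37n + 7).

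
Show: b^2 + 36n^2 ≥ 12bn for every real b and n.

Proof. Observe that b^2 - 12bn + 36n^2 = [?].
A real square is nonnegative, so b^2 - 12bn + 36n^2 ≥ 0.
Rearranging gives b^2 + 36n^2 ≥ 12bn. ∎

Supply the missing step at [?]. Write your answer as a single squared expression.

(b - 6n)^2

The leading and trailing coefficients are 1^2 and 6^2, and 12 = 2·1·6, so the trinomial is (b - 6n)^2.
Hence b^2 - 12bn + 36n^2 ≥ 0.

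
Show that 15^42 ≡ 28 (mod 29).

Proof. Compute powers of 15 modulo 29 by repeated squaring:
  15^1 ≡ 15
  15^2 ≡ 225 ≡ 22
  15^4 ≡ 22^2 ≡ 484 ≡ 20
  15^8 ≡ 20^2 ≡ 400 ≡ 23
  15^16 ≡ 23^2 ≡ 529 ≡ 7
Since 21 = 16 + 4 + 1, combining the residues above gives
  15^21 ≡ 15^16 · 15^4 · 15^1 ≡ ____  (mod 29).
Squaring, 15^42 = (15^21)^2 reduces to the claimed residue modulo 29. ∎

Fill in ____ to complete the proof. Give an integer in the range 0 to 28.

Multiply the listed residues: 7 · 20 · 15 = 140 → 2100.
Reducing modulo 29: 2100 = 72·29 + 12, so 15^21 ≡ 12.

12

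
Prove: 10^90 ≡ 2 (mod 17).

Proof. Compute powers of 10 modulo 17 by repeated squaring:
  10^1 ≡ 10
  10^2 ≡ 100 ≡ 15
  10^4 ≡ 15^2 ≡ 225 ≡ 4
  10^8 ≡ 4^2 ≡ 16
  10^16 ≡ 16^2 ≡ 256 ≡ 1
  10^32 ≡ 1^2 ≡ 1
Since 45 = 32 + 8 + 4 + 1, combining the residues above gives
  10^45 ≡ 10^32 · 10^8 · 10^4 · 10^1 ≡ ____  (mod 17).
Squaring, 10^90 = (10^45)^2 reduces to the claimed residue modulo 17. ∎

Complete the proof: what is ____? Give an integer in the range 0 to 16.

Multiply the listed residues: 1 · 16 · 4 · 10 = 16 → 64 → 640.
Reducing modulo 17: 640 = 37·17 + 11, so 10^45 ≡ 11.

11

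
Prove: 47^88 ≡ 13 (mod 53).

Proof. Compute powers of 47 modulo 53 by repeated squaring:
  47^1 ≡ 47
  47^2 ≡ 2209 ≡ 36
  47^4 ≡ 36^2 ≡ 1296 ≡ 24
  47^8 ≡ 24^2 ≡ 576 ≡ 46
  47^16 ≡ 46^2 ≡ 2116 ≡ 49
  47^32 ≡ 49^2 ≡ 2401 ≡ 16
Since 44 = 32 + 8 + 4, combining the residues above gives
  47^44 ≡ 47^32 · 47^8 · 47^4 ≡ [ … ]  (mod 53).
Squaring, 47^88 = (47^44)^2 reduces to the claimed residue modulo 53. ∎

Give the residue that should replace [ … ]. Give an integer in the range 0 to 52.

Multiply the listed residues: 16 · 46 · 24 = 736 → 17664.
Reducing modulo 53: 17664 = 333·53 + 15, so 47^44 ≡ 15.

15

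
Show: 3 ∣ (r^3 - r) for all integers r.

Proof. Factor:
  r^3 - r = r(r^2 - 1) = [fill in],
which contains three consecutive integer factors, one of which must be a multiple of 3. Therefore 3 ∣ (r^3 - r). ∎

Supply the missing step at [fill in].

r(r^2 - 1) = r(r - 1)(r + 1) = (r - 1)r(r + 1).
These three factors are consecutive integers, so their product is divisible by 3.

(r - 1)r(r + 1)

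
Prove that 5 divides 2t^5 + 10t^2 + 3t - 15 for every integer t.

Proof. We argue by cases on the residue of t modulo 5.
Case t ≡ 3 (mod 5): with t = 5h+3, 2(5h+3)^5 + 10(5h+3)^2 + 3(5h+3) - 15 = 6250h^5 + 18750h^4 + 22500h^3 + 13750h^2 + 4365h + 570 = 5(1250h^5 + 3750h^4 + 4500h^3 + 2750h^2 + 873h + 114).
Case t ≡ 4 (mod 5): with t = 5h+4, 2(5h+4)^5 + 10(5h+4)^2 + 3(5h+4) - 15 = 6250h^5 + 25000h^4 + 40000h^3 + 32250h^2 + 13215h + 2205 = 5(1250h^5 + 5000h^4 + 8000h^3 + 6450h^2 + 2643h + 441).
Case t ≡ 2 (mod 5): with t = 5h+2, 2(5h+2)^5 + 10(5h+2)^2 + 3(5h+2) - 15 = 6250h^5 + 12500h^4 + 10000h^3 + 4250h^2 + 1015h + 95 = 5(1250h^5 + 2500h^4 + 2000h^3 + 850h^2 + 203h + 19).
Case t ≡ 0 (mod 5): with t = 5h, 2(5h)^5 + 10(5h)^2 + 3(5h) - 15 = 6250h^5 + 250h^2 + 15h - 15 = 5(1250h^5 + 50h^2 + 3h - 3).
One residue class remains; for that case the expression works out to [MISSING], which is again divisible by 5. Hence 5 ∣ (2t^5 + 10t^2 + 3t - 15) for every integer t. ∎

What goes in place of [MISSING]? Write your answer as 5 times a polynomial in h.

Only t ≡ 1 (mod 5) is unaccounted for. Put t = 5h+1:
2(5h+1)^5 + 10(5h+1)^2 + 3(5h+1) - 15 expands to 6250h^5 + 6250h^4 + 2500h^3 + 750h^2 + 165h,
and factoring out 5 leaves 5(1250h^5 + 1250h^4 + 500h^3 + 150h^2 + 33h).

5(1250h^5 + 1250h^4 + 500h^3 + 150h^2 + 33h)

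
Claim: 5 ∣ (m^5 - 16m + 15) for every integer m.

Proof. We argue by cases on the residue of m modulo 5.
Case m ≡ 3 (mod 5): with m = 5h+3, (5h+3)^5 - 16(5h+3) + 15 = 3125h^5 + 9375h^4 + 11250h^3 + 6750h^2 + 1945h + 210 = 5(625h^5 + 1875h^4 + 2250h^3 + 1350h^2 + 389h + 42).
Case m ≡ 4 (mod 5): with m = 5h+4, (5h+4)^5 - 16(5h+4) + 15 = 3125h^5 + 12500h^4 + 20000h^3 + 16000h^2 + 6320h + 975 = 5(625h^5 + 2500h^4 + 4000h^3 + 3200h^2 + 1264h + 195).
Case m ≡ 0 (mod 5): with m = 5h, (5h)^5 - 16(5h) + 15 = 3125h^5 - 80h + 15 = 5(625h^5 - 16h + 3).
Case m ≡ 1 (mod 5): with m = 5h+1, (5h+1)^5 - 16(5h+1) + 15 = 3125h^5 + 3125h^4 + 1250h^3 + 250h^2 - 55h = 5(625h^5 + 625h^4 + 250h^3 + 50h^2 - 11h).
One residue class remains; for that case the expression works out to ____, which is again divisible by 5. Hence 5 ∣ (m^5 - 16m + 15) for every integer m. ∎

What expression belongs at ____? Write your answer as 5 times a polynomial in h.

The residues treated are {3, 4, 0, 1}, so the missing case is m ≡ 2 (mod 5); write m = 5h+2.
Then (5h+2)^5 - 16(5h+2) + 15 = 3125h^5 + 6250h^4 + 5000h^3 + 2000h^2 + 320h + 15 = 5(625h^5 + 1250h^4 + 1000h^3 + 400h^2 + 64h + 3).

5(625h^5 + 1250h^4 + 1000h^3 + 400h^2 + 64h + 3)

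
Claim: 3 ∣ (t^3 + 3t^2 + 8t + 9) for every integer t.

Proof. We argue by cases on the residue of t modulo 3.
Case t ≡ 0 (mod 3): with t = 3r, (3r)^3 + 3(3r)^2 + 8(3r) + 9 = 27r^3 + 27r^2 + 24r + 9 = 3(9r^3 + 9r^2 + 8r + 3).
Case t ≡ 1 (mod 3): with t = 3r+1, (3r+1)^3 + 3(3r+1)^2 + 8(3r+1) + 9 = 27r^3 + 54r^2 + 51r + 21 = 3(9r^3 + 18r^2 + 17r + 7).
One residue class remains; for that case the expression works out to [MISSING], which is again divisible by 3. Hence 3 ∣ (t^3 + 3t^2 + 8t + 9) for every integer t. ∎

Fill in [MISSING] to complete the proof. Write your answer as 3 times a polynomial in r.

Only t ≡ 2 (mod 3) is unaccounted for. Put t = 3r+2:
(3r+2)^3 + 3(3r+2)^2 + 8(3r+2) + 9 expands to 27r^3 + 81r^2 + 96r + 45,
and factoring out 3 leaves 3(9r^3 + 27r^2 + 32r + 15).

3(9r^3 + 27r^2 + 32r + 15)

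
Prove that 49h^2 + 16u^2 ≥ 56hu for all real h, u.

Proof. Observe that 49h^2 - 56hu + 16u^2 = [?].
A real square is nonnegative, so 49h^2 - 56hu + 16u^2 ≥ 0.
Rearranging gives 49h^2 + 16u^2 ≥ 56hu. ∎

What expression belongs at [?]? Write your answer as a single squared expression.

The leading and trailing coefficients are 7^2 and 4^2, and 56 = 2·7·4, so the trinomial is (7h - 4u)^2.
Hence 49h^2 - 56hu + 16u^2 ≥ 0.

(7h - 4u)^2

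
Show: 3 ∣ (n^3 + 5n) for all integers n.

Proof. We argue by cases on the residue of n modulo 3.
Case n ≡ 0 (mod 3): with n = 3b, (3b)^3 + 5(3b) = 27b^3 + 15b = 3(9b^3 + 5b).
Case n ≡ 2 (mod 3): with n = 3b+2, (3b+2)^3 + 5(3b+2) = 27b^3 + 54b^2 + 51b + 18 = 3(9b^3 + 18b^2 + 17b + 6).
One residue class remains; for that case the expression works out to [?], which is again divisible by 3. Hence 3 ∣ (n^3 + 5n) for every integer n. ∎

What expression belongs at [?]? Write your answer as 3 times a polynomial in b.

3(9b^3 + 9b^2 + 8b + 2)

Only n ≡ 1 (mod 3) is unaccounted for. Put n = 3b+1:
(3b+1)^3 + 5(3b+1) expands to 27b^3 + 27b^2 + 24b + 6,
and factoring out 3 leaves 3(9b^3 + 9b^2 + 8b + 2).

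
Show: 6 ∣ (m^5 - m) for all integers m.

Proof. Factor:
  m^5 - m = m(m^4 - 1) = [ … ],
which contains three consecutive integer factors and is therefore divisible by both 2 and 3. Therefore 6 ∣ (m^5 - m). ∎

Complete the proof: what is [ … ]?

(m - 1)m(m + 1)(m^2 + 1)

m^4 - 1 = (m^2 - 1)(m^2 + 1), and m^2 - 1 = (m-1)(m+1).
So m(m^4 - 1) = (m - 1)m(m + 1)(m^2 + 1).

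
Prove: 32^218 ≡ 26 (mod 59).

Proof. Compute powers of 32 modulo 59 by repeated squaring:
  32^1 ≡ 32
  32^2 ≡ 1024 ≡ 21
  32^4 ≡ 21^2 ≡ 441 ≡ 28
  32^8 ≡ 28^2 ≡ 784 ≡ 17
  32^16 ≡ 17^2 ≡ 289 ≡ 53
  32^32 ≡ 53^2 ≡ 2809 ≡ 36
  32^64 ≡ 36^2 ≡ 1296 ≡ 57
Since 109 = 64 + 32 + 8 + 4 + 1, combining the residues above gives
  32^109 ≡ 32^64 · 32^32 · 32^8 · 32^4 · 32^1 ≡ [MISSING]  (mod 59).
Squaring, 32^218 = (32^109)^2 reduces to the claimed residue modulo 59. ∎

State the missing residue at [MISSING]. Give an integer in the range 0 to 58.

47

Multiply the listed residues: 57 · 36 · 17 · 28 · 32 = 2052 → 34884 → 976752 → 31256064.
Reducing modulo 59: 31256064 = 529763·59 + 47, so 32^109 ≡ 47.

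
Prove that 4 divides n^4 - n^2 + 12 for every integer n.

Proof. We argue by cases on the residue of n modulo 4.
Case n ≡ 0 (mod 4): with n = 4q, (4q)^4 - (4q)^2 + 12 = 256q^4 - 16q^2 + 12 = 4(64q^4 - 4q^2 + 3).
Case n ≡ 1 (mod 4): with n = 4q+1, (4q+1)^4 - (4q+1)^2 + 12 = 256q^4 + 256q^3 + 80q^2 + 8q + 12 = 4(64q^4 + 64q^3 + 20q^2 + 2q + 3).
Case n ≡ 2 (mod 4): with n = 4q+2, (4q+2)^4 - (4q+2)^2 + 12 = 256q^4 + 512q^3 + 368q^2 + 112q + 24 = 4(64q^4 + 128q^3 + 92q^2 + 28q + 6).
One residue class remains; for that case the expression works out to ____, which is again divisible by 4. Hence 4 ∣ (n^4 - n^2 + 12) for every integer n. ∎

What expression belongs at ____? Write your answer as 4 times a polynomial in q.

4(64q^4 + 192q^3 + 212q^2 + 102q + 21)

The residues treated are {0, 1, 2}, so the missing case is n ≡ 3 (mod 4); write n = 4q+3.
Then (4q+3)^4 - (4q+3)^2 + 12 = 256q^4 + 768q^3 + 848q^2 + 408q + 84 = 4(64q^4 + 192q^3 + 212q^2 + 102q + 21).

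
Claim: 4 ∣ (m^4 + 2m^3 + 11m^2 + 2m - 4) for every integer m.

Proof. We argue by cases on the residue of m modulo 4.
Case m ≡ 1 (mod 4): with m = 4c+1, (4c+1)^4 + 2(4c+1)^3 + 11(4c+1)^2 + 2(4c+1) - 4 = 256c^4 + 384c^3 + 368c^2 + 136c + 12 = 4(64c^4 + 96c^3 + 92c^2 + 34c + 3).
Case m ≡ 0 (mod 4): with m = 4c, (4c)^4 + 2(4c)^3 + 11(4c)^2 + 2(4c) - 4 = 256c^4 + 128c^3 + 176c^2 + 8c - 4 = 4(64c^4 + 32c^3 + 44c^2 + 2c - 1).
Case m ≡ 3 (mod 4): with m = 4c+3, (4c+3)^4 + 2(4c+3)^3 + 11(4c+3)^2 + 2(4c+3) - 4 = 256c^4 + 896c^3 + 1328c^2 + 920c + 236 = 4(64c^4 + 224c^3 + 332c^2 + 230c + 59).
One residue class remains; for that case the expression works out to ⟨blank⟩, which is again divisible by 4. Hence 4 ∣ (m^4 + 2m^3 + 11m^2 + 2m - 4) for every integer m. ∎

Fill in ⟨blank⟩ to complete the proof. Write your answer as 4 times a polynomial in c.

Only m ≡ 2 (mod 4) is unaccounted for. Put m = 4c+2:
(4c+2)^4 + 2(4c+2)^3 + 11(4c+2)^2 + 2(4c+2) - 4 expands to 256c^4 + 640c^3 + 752c^2 + 408c + 76,
and factoring out 4 leaves 4(64c^4 + 160c^3 + 188c^2 + 102c + 19).

4(64c^4 + 160c^3 + 188c^2 + 102c + 19)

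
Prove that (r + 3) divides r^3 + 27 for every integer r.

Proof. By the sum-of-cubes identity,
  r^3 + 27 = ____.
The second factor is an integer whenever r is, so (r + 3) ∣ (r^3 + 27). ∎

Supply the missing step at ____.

a^3 + b^3 = (a + b)(a^2 - ab + b^2). With a = r, b = 3:
r^3 + 27 = (r + 3)(r^2 - 3r + 9).

(r + 3)(r^2 - 3r + 9)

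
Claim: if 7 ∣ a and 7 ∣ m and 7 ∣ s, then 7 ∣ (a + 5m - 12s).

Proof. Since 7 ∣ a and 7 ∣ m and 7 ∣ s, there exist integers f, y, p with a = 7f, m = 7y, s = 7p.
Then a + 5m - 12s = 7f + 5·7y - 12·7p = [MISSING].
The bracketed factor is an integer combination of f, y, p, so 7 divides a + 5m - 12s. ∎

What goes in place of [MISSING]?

Each term has a factor of 7: 7f + 5·7y - 12·7p = 7·(f - 12p + 5y).
Since f - 12p + 5y is an integer, 7 ∣ (a + 5m - 12s).

7(f - 12p + 5y)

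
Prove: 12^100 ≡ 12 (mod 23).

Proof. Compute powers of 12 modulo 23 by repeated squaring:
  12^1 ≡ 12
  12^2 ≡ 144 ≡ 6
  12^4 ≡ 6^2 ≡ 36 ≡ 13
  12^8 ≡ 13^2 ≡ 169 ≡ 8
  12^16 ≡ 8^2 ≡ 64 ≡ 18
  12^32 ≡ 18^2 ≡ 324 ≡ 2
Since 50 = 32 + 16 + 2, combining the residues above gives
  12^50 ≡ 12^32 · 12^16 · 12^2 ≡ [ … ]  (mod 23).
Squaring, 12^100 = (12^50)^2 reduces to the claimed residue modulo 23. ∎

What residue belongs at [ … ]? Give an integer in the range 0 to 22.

Multiply the listed residues: 2 · 18 · 6 = 36 → 216.
Reducing modulo 23: 216 = 9·23 + 9, so 12^50 ≡ 9.

9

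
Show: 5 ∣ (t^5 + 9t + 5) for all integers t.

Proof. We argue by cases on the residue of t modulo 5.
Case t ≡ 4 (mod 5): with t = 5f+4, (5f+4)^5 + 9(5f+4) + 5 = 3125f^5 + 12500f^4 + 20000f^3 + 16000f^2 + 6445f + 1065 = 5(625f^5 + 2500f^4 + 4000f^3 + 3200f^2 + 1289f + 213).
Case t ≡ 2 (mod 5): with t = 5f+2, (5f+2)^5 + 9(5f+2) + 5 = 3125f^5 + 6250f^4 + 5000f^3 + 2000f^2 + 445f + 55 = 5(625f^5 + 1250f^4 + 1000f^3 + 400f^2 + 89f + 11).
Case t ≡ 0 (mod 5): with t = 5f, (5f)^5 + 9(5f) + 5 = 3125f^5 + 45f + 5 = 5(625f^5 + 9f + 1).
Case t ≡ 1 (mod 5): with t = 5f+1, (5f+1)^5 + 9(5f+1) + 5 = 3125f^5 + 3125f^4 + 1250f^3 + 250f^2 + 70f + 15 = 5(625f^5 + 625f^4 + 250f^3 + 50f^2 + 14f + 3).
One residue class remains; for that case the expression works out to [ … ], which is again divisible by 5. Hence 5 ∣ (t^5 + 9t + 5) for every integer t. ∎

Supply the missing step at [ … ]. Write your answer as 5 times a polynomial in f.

Only t ≡ 3 (mod 5) is unaccounted for. Put t = 5f+3:
(5f+3)^5 + 9(5f+3) + 5 expands to 3125f^5 + 9375f^4 + 11250f^3 + 6750f^2 + 2070f + 275,
and factoring out 5 leaves 5(625f^5 + 1875f^4 + 2250f^3 + 1350f^2 + 414f + 55).

5(625f^5 + 1875f^4 + 2250f^3 + 1350f^2 + 414f + 55)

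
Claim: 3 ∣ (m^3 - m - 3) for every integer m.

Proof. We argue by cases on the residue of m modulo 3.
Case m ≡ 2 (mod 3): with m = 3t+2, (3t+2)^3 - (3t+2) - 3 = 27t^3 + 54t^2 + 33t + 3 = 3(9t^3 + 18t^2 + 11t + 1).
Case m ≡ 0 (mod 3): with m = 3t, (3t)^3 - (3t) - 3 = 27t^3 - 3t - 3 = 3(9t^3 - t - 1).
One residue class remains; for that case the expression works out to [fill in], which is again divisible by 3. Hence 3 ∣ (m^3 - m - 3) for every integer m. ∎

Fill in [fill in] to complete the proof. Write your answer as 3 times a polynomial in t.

The residues treated are {2, 0}, so the missing case is m ≡ 1 (mod 3); write m = 3t+1.
Then (3t+1)^3 - (3t+1) - 3 = 27t^3 + 27t^2 + 6t - 3 = 3(9t^3 + 9t^2 + 2t - 1).

3(9t^3 + 9t^2 + 2t - 1)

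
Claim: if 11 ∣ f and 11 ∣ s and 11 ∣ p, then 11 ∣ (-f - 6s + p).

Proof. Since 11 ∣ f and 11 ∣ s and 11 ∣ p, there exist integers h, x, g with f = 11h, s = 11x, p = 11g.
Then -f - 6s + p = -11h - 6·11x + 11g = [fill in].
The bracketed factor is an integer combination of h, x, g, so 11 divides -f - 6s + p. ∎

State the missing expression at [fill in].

11(g - h - 6x)

Each term has a factor of 11: -11h - 6·11x + 11g = 11·(g - h - 6x).
Since g - h - 6x is an integer, 11 ∣ (-f - 6s + p).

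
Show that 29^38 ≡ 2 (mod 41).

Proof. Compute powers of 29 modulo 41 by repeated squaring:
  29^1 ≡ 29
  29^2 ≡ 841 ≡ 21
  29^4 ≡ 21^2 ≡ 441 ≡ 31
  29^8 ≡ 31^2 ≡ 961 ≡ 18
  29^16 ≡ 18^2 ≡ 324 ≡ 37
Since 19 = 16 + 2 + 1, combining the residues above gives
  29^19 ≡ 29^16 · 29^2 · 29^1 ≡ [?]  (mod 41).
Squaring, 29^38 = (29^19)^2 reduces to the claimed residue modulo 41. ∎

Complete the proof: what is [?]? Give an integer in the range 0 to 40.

24

29^16 · 29^2 · 29^1 ≡ 37 · 21 · 29 = 22533.
22533 mod 41 = 24, so 29^19 ≡ 24 (mod 41).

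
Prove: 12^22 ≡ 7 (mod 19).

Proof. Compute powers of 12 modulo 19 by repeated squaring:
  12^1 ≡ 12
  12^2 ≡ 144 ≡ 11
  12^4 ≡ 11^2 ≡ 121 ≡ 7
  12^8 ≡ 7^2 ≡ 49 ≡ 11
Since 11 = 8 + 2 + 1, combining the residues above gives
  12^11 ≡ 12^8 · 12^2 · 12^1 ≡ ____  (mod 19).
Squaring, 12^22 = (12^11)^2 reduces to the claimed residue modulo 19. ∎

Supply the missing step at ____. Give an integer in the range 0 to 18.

8

12^8 · 12^2 · 12^1 ≡ 11 · 11 · 12 = 1452.
1452 mod 19 = 8, so 12^11 ≡ 8 (mod 19).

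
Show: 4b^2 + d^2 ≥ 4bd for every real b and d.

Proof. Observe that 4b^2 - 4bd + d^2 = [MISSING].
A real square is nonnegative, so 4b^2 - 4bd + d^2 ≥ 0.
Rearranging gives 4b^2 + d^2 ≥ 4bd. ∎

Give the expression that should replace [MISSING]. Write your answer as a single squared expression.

4b^2 - 4bd + d^2 is a perfect-square trinomial: the outer terms are (2b)^2 and (d)^2, and the cross term is -2·2b·d.
So 4b^2 - 4bd + d^2 = (2b - d)^2 ≥ 0.

(2b - d)^2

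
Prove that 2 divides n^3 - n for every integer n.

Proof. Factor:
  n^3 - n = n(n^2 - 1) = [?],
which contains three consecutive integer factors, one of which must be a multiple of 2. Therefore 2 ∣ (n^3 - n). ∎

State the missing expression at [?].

n(n^2 - 1) = n(n - 1)(n + 1) = (n - 1)n(n + 1).
These three factors are consecutive integers, so their product is divisible by 2.

(n - 1)n(n + 1)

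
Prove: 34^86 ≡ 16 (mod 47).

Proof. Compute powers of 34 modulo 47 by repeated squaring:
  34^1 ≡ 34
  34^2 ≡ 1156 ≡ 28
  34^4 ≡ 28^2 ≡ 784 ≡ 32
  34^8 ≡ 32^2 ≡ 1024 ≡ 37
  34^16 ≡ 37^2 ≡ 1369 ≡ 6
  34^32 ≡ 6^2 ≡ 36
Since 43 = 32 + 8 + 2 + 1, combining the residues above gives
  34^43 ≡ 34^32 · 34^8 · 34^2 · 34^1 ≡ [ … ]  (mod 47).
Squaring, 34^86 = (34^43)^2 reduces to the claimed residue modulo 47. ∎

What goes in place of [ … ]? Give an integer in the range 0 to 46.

34^32 · 34^8 · 34^2 · 34^1 ≡ 36 · 37 · 28 · 34 = 1268064.
1268064 mod 47 = 4, so 34^43 ≡ 4 (mod 47).

4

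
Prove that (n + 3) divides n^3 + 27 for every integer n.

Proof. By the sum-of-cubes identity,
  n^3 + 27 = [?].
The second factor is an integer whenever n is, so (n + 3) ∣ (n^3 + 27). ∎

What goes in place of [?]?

(n + 3)(n^2 - 3n + 9)

a^3 + b^3 = (a + b)(a^2 - ab + b^2). With a = n, b = 3:
n^3 + 27 = (n + 3)(n^2 - 3n + 9).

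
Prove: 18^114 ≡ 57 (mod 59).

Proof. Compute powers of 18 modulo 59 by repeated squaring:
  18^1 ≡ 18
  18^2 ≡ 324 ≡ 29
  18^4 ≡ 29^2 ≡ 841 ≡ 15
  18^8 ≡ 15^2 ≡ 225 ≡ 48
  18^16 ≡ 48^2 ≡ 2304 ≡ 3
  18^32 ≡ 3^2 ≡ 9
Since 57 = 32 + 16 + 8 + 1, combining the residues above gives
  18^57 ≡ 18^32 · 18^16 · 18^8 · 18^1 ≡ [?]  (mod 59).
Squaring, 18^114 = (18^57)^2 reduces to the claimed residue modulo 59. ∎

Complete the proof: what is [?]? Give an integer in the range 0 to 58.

23

18^32 · 18^16 · 18^8 · 18^1 ≡ 9 · 3 · 48 · 18 = 23328.
23328 mod 59 = 23, so 18^57 ≡ 23 (mod 59).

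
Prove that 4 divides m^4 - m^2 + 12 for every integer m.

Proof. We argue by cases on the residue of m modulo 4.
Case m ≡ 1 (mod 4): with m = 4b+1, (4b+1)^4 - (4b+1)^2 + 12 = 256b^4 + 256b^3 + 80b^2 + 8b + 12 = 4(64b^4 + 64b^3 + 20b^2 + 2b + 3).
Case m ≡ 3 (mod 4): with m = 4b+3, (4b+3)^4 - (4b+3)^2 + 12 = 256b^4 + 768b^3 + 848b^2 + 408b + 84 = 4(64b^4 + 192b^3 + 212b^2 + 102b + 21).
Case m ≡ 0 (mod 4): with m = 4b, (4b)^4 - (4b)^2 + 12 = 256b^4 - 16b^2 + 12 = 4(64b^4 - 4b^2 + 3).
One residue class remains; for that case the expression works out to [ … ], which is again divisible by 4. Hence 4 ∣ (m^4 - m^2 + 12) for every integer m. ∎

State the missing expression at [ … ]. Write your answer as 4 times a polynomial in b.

Only m ≡ 2 (mod 4) is unaccounted for. Put m = 4b+2:
(4b+2)^4 - (4b+2)^2 + 12 expands to 256b^4 + 512b^3 + 368b^2 + 112b + 24,
and factoring out 4 leaves 4(64b^4 + 128b^3 + 92b^2 + 28b + 6).

4(64b^4 + 128b^3 + 92b^2 + 28b + 6)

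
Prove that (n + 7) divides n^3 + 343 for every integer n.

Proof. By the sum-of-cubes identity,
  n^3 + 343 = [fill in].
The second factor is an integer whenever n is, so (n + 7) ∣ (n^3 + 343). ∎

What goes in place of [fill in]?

(n + 7)(n^2 - 7n + 49)

a^3 + b^3 = (a + b)(a^2 - ab + b^2). With a = n, b = 7:
n^3 + 343 = (n + 7)(n^2 - 7n + 49).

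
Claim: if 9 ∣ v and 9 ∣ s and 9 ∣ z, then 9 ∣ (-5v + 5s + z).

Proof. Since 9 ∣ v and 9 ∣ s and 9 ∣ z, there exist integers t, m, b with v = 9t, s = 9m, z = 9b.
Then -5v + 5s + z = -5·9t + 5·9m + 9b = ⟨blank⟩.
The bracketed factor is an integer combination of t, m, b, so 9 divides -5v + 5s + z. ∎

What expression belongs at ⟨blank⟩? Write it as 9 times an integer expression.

Each term has a factor of 9: -5·9t + 5·9m + 9b = 9·(b + 5m - 5t).
Since b + 5m - 5t is an integer, 9 ∣ (-5v + 5s + z).

9(b + 5m - 5t)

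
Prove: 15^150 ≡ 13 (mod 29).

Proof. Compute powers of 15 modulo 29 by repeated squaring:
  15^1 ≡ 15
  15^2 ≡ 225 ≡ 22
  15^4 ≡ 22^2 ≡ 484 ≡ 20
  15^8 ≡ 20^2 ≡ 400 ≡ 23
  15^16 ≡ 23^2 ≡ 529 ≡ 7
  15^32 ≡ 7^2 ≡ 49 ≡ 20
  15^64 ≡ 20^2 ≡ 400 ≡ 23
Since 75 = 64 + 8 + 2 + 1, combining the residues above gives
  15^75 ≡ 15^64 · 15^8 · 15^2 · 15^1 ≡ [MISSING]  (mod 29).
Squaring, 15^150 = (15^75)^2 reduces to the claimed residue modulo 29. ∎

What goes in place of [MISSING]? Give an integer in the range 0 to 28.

Multiply the listed residues: 23 · 23 · 22 · 15 = 529 → 11638 → 174570.
Reducing modulo 29: 174570 = 6019·29 + 19, so 15^75 ≡ 19.

19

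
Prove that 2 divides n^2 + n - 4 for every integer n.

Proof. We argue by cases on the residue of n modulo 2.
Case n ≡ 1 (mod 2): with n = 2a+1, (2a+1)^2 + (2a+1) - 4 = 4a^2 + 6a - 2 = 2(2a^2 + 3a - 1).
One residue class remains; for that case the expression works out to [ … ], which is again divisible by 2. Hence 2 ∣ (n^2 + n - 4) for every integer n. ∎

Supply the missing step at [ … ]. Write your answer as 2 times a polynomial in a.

The residues treated are {1}, so the missing case is n ≡ 0 (mod 2); write n = 2a.
Then (2a)^2 + (2a) - 4 = 4a^2 + 2a - 4 = 2(2a^2 + a - 2).

2(2a^2 + a - 2)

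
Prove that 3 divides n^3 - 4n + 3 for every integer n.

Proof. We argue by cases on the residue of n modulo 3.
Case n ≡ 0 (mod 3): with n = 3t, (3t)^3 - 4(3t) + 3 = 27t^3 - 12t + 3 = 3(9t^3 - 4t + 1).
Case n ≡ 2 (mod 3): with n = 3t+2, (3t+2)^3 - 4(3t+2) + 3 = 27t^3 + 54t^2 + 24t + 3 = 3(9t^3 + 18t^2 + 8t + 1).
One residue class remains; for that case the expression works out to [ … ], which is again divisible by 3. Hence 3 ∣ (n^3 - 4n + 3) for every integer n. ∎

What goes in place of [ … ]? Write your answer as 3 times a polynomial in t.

Only n ≡ 1 (mod 3) is unaccounted for. Put n = 3t+1:
(3t+1)^3 - 4(3t+1) + 3 expands to 27t^3 + 27t^2 - 3t,
and factoring out 3 leaves 3(9t^3 + 9t^2 - t).

3(9t^3 + 9t^2 - t)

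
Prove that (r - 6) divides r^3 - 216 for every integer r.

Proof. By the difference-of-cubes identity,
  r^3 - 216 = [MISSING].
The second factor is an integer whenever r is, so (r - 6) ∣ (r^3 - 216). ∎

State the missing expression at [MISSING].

(r - 6)(r^2 + 6r + 36)

Polynomial division of r^3 - 216 by r - 6 leaves remainder 0 and quotient r^2 + 6r + 36.
Hence r^3 - 216 = (r - 6)(r^2 + 6r + 36).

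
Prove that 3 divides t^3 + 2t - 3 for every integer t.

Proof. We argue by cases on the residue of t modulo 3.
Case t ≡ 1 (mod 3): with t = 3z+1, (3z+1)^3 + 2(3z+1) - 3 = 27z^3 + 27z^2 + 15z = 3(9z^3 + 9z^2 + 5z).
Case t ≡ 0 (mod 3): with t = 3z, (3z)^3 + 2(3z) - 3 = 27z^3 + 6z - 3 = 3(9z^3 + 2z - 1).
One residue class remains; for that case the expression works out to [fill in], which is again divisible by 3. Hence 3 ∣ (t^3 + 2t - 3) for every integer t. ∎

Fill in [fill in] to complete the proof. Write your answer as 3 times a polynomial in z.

3(9z^3 + 18z^2 + 14z + 3)

The residues treated are {1, 0}, so the missing case is t ≡ 2 (mod 3); write t = 3z+2.
Then (3z+2)^3 + 2(3z+2) - 3 = 27z^3 + 54z^2 + 42z + 9 = 3(9z^3 + 18z^2 + 14z + 3).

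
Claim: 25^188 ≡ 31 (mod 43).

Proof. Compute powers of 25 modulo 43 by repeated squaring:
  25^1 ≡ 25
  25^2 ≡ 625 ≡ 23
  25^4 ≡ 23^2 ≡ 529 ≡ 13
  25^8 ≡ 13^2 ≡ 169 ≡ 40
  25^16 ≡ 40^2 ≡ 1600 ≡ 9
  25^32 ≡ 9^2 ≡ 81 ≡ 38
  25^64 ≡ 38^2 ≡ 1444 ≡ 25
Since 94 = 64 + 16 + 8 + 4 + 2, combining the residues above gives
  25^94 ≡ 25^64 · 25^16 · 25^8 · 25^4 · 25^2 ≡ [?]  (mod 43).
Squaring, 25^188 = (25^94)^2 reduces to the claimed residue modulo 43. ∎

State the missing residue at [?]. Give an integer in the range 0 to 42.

25^64 · 25^16 · 25^8 · 25^4 · 25^2 ≡ 25 · 9 · 40 · 13 · 23 = 2691000.
2691000 mod 43 = 17, so 25^94 ≡ 17 (mod 43).

17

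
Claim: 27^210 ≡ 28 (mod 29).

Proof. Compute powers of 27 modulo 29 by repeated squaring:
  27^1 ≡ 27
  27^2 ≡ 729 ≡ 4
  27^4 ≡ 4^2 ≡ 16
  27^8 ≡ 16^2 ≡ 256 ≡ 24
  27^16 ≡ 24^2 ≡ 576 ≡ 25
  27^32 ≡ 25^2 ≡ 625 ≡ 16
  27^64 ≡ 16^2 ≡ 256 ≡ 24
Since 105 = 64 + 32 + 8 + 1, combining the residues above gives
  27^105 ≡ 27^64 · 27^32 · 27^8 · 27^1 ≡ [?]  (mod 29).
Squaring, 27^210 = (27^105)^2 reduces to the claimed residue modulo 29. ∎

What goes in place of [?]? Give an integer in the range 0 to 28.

12

Multiply the listed residues: 24 · 16 · 24 · 27 = 384 → 9216 → 248832.
Reducing modulo 29: 248832 = 8580·29 + 12, so 27^105 ≡ 12.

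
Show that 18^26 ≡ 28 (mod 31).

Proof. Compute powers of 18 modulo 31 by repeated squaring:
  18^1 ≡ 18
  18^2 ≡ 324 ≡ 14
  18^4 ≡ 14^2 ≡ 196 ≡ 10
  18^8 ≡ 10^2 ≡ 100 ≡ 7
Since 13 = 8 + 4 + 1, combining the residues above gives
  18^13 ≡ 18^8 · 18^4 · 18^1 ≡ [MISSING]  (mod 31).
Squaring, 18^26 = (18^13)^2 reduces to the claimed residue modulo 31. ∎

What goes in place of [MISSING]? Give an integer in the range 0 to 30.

20

Multiply the listed residues: 7 · 10 · 18 = 70 → 1260.
Reducing modulo 31: 1260 = 40·31 + 20, so 18^13 ≡ 20.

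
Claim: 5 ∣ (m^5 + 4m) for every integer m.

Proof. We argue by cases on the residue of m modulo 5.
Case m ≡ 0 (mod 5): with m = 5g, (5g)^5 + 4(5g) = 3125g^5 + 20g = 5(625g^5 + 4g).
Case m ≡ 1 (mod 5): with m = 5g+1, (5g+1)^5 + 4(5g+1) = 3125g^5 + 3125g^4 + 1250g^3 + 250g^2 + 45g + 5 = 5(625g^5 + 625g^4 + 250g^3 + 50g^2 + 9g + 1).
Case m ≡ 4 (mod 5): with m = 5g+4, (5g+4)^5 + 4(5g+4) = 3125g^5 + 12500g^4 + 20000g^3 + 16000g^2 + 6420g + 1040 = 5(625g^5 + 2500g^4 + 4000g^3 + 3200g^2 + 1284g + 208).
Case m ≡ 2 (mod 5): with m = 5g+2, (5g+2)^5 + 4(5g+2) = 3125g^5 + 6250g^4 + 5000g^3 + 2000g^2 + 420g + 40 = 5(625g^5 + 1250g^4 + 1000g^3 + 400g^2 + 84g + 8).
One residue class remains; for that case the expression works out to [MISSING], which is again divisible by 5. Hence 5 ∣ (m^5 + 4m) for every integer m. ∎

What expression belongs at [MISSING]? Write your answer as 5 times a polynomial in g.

5(625g^5 + 1875g^4 + 2250g^3 + 1350g^2 + 409g + 51)

The residues treated are {0, 1, 4, 2}, so the missing case is m ≡ 3 (mod 5); write m = 5g+3.
Then (5g+3)^5 + 4(5g+3) = 3125g^5 + 9375g^4 + 11250g^3 + 6750g^2 + 2045g + 255 = 5(625g^5 + 1875g^4 + 2250g^3 + 1350g^2 + 409g + 51).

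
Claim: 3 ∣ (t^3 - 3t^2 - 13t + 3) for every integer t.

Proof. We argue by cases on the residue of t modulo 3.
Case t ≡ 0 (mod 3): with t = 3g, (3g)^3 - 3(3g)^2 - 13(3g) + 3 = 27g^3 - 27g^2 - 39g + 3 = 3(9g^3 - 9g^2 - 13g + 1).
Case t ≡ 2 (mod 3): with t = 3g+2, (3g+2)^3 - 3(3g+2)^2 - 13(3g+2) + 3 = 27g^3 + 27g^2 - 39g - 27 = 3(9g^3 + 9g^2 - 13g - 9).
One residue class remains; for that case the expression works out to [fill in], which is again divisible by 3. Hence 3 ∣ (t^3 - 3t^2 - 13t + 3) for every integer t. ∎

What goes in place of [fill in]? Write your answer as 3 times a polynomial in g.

The residues treated are {0, 2}, so the missing case is t ≡ 1 (mod 3); write t = 3g+1.
Then (3g+1)^3 - 3(3g+1)^2 - 13(3g+1) + 3 = 27g^3 - 48g - 12 = 3(9g^3 - 16g - 4).

3(9g^3 - 16g - 4)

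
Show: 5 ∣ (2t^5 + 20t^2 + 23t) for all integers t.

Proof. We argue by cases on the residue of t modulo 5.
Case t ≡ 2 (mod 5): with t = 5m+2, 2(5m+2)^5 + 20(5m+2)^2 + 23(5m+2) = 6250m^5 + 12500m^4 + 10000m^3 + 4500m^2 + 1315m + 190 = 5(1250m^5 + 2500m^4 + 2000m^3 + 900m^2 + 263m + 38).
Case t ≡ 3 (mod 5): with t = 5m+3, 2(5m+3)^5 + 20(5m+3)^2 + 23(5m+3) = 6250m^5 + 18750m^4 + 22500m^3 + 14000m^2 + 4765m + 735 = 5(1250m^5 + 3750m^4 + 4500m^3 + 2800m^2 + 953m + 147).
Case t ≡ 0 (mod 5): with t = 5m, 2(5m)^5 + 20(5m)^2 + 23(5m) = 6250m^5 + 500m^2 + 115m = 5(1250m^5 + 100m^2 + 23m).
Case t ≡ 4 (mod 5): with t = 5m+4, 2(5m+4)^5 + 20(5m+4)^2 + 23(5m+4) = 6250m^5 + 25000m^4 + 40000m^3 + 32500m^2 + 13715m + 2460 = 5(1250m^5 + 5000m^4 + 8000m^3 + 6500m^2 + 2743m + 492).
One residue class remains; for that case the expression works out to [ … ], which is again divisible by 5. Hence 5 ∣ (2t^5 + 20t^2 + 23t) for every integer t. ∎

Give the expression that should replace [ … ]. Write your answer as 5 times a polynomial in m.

The residues treated are {2, 3, 0, 4}, so the missing case is t ≡ 1 (mod 5); write t = 5m+1.
Then 2(5m+1)^5 + 20(5m+1)^2 + 23(5m+1) = 6250m^5 + 6250m^4 + 2500m^3 + 1000m^2 + 365m + 45 = 5(1250m^5 + 1250m^4 + 500m^3 + 200m^2 + 73m + 9).

5(1250m^5 + 1250m^4 + 500m^3 + 200m^2 + 73m + 9)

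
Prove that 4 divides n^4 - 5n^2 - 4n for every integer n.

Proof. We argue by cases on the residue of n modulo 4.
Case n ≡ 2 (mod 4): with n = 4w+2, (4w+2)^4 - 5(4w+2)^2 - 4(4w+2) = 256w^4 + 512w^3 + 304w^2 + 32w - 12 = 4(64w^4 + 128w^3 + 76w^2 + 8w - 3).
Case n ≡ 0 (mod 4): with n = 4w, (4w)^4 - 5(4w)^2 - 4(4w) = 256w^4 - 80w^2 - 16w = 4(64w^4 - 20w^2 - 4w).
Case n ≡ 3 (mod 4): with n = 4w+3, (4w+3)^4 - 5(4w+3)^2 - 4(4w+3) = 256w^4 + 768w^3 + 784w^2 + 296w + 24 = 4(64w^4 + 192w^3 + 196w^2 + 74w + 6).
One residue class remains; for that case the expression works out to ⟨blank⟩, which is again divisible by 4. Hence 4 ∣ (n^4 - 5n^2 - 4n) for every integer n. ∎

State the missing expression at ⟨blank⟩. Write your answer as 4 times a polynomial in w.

Only n ≡ 1 (mod 4) is unaccounted for. Put n = 4w+1:
(4w+1)^4 - 5(4w+1)^2 - 4(4w+1) expands to 256w^4 + 256w^3 + 16w^2 - 40w - 8,
and factoring out 4 leaves 4(64w^4 + 64w^3 + 4w^2 - 10w - 2).

4(64w^4 + 64w^3 + 4w^2 - 10w - 2)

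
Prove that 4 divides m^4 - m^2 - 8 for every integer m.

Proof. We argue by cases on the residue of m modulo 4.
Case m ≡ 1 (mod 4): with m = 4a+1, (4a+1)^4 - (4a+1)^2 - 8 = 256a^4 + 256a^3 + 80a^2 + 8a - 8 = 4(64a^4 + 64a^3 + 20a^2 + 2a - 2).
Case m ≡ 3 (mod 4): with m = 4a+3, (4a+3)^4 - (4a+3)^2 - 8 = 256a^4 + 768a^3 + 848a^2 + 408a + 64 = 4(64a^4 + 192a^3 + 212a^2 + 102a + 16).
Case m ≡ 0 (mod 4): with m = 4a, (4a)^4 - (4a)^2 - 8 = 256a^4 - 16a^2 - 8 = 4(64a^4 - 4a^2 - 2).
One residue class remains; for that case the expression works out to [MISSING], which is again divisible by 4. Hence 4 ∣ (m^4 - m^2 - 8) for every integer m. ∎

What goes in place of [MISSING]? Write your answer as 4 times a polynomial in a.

4(64a^4 + 128a^3 + 92a^2 + 28a + 1)

The residues treated are {1, 3, 0}, so the missing case is m ≡ 2 (mod 4); write m = 4a+2.
Then (4a+2)^4 - (4a+2)^2 - 8 = 256a^4 + 512a^3 + 368a^2 + 112a + 4 = 4(64a^4 + 128a^3 + 92a^2 + 28a + 1).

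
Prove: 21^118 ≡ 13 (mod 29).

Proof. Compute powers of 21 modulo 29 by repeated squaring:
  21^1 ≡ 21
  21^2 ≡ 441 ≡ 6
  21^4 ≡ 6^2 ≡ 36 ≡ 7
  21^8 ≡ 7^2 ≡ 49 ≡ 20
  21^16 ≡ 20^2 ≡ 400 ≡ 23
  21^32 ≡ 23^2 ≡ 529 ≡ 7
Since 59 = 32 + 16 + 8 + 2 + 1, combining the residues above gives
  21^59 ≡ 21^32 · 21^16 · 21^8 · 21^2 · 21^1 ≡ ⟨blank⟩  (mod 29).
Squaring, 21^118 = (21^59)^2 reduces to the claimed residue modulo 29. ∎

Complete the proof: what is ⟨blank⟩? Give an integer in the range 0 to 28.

Multiply the listed residues: 7 · 23 · 20 · 6 · 21 = 161 → 3220 → 19320 → 405720.
Reducing modulo 29: 405720 = 13990·29 + 10, so 21^59 ≡ 10.

10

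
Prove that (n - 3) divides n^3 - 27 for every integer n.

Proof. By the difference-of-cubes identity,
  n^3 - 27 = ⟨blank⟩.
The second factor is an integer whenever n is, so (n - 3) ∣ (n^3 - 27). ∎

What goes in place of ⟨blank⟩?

(n - 3)(n^2 + 3n + 9)

a^3 - b^3 = (a - b)(a^2 + ab + b^2). With a = n, b = 3:
n^3 - 27 = (n - 3)(n^2 + 3n + 9).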